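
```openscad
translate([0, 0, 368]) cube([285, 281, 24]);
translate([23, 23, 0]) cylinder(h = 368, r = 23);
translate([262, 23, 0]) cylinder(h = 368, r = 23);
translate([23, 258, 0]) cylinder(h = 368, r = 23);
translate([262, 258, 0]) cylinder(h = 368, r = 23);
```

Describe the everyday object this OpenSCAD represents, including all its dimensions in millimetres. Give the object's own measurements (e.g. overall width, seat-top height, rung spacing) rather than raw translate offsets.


A simple wooden stool: a rectangular seat 285 mm (x) by 281 mm (y), 24 mm thick, top face at z = 392 mm, on four round legs, each 46 mm in diameter. The legs rest on z = 0, each leg's axis is inset half a diameter from the nearest pair of seat edges (so the leg's bounding box is flush with the corner).


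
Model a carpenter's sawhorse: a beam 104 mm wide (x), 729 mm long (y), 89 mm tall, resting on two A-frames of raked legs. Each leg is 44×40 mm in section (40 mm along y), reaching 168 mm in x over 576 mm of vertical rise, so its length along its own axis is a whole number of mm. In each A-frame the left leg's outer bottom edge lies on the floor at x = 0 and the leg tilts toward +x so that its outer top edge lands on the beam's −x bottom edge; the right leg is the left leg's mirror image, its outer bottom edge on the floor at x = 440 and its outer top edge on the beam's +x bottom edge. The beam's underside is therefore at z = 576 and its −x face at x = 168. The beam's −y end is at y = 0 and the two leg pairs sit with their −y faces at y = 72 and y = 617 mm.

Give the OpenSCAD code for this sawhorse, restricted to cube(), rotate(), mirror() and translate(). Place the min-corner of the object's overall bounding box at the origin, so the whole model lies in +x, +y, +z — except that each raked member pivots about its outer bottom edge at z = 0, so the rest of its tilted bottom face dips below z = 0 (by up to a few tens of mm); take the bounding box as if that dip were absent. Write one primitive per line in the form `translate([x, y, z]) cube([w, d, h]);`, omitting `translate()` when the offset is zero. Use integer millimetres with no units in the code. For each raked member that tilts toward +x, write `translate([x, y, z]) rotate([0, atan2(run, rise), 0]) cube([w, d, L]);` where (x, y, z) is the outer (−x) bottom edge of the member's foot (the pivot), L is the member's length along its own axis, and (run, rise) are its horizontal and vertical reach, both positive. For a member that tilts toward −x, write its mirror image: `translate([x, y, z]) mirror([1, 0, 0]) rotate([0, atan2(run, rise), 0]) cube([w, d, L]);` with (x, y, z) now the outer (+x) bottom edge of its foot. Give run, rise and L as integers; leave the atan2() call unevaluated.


// leg length = √(168² + 576²) = 600
// right-leg outer foot x = 2·168 + 104 = 440
// beam min-corner = (168, 0, 576)
translate([168, 0, 576]) cube([104, 729, 89]);
translate([0, 72, 0]) rotate([0, atan2(168, 576), 0]) cube([44, 40, 600]);
translate([440, 72, 0]) mirror([1, 0, 0]) rotate([0, atan2(168, 576), 0]) cube([44, 40, 600]);
translate([0, 617, 0]) rotate([0, atan2(168, 576), 0]) cube([44, 40, 600]);
translate([440, 617, 0]) mirror([1, 0, 0]) rotate([0, atan2(168, 576), 0]) cube([44, 40, 600]);


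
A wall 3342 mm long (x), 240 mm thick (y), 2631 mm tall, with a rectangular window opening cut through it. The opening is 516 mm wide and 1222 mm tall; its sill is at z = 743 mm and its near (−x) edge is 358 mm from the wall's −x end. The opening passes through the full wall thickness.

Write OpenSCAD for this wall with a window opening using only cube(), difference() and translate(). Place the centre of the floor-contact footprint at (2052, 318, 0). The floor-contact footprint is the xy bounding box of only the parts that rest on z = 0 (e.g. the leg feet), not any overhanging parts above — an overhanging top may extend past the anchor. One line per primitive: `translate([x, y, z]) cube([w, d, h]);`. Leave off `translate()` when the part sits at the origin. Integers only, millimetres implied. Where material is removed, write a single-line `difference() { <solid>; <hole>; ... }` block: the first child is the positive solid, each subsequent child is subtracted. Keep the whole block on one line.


difference() { translate([381, 198, 0]) cube([3342, 240, 2631]); translate([739, 198, 743]) cube([516, 240, 1222]); }


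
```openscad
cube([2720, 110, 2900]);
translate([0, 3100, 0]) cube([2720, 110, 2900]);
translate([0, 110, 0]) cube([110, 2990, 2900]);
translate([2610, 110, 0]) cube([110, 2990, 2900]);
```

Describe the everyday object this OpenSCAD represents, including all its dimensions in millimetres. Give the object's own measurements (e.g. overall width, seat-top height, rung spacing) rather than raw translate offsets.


The wall frame of a small rectangular building: four walls, each 2900 mm tall and 110 mm thick, enclosing a footprint 2720 mm (x) by 3210 mm (y) outside-to-outside, with no floor or roof. The front and back walls (the −y and +y sides) span the full width; the two side walls fit between them.


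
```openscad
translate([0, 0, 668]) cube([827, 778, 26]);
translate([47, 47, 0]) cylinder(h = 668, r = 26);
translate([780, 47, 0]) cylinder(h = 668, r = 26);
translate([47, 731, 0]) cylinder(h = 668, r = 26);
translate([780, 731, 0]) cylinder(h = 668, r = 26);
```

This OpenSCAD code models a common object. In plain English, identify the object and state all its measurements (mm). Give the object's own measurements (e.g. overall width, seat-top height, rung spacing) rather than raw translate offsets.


A table: top 827 mm (x) × 778 mm (y), 26 mm thick, upper face at z = 694 mm, on four round legs of 52 mm diameter, each leg's bounding box inset 21 mm from the nearest pair of top edges from z = 0 to the bottom of the top.


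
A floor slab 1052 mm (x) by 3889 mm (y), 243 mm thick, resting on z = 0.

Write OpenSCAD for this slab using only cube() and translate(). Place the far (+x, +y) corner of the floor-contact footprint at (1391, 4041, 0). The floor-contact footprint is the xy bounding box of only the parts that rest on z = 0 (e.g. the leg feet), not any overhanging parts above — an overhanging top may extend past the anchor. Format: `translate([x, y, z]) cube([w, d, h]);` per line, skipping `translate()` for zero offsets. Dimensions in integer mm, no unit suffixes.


translate([339, 152, 0]) cube([1052, 3889, 243]);


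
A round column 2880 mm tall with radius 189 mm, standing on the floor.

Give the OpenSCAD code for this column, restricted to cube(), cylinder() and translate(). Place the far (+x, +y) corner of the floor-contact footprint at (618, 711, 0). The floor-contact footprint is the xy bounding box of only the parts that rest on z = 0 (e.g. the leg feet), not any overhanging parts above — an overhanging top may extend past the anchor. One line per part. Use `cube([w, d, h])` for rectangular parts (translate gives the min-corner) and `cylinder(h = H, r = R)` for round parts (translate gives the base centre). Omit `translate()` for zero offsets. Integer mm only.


translate([429, 522, 0]) cylinder(h = 2880, r = 189);


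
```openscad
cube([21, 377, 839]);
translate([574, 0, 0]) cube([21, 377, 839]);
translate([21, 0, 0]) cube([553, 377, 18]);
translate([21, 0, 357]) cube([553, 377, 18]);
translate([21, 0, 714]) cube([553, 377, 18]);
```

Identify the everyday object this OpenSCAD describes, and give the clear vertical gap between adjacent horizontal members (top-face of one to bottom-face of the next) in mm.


A bookshelf. The clear shelf gap is 339 mm.

Two tall side panels with 3 horizontal boards between them — a bookshelf. The first two shelf undersides are at z = 0 and z = 357; with shelf thickness 18, the clear gap is 357 − 0 − 18 = 339 mm.


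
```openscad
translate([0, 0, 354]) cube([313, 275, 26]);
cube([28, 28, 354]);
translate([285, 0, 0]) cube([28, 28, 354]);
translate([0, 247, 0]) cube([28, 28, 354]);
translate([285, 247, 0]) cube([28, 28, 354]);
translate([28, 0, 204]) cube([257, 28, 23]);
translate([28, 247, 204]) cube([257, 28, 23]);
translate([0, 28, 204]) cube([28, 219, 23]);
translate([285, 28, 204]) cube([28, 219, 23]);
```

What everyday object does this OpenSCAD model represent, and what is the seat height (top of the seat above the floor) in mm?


A stool. The seat height is 380 mm.

A 313×275×26 slab at z = 354 on four corner posts — a stool. The seat top is 354 + 26 = 380 mm.


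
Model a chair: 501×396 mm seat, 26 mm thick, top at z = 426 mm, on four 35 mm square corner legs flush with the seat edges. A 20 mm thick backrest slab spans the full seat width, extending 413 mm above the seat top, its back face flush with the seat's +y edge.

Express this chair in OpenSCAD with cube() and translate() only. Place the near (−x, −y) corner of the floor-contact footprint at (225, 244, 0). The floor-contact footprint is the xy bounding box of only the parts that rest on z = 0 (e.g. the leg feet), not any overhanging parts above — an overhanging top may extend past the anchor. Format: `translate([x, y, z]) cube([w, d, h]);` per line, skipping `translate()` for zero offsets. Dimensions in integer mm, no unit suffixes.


translate([225, 244, 400]) cube([501, 396, 26]);
translate([225, 244, 0]) cube([35, 35, 400]);
translate([691, 244, 0]) cube([35, 35, 400]);
translate([225, 605, 0]) cube([35, 35, 400]);
translate([691, 605, 0]) cube([35, 35, 400]);
translate([225, 620, 426]) cube([501, 20, 413]);


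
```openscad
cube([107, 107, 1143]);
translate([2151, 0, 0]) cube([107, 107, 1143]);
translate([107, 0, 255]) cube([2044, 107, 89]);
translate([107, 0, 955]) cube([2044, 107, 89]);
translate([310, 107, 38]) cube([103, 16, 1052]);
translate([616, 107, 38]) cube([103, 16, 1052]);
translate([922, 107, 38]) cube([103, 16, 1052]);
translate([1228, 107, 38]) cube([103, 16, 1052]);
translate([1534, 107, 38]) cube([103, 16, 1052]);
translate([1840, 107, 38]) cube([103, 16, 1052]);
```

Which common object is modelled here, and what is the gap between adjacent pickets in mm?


A fence section. The picket gap is 203 mm.

Two posts, two rails, 6 pickets — a fence section. Span 2044 mm holds 6 pickets of 103 mm with 7 equal gaps: ⌊(2044 − 6·103) / 7⌋ = 203 mm.


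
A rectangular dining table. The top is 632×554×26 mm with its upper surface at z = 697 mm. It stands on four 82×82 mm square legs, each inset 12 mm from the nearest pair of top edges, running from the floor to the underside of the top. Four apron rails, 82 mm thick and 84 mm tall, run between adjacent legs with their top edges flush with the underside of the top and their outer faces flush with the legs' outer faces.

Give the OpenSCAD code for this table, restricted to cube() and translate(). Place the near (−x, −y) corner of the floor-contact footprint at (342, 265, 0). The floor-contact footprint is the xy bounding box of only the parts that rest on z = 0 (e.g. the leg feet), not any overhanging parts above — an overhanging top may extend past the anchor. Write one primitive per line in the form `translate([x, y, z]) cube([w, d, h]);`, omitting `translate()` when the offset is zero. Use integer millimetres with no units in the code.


translate([330, 253, 671]) cube([632, 554, 26]);
translate([342, 265, 0]) cube([82, 82, 671]);
translate([868, 265, 0]) cube([82, 82, 671]);
translate([342, 713, 0]) cube([82, 82, 671]);
translate([868, 713, 0]) cube([82, 82, 671]);
translate([424, 265, 587]) cube([444, 82, 84]);
translate([424, 713, 587]) cube([444, 82, 84]);
translate([342, 347, 587]) cube([82, 366, 84]);
translate([868, 347, 587]) cube([82, 366, 84]);


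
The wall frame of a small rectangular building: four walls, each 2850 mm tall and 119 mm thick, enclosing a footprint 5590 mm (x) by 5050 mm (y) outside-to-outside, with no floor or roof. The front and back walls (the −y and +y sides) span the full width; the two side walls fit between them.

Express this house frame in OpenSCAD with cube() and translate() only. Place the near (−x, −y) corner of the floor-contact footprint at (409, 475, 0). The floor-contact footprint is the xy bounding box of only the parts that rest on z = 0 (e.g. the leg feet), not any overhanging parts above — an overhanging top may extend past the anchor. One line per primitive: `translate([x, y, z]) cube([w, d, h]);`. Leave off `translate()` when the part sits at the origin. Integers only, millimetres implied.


translate([409, 475, 0]) cube([5590, 119, 2850]);
translate([409, 5406, 0]) cube([5590, 119, 2850]);
translate([409, 594, 0]) cube([119, 4812, 2850]);
translate([5880, 594, 0]) cube([119, 4812, 2850]);


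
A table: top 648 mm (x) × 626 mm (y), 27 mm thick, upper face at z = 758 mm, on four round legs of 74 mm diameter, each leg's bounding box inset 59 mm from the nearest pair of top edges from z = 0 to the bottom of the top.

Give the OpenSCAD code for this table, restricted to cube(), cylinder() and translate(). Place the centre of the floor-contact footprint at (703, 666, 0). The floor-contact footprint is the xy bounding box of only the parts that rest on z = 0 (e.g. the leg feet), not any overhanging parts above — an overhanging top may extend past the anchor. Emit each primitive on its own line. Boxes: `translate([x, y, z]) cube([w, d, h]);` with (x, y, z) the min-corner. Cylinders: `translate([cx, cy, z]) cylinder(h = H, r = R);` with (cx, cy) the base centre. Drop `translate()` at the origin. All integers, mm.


// leg_h = 758 - 27 = 731
translate([379, 353, 731]) cube([648, 626, 27]);
translate([475, 449, 0]) cylinder(h = 731, r = 37);
translate([931, 449, 0]) cylinder(h = 731, r = 37);
translate([475, 883, 0]) cylinder(h = 731, r = 37);
translate([931, 883, 0]) cylinder(h = 731, r = 37);


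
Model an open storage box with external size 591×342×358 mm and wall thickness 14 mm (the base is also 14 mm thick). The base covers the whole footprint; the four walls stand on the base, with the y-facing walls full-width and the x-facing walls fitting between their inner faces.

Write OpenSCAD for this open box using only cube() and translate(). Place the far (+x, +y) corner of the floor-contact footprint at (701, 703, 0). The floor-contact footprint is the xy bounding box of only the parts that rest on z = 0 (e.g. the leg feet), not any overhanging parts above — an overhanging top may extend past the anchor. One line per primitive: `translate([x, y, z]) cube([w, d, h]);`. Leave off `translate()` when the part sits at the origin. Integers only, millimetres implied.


translate([110, 361, 0]) cube([591, 342, 14]);
translate([110, 361, 14]) cube([591, 14, 344]);
translate([110, 689, 14]) cube([591, 14, 344]);
translate([110, 375, 14]) cube([14, 314, 344]);
translate([687, 375, 14]) cube([14, 314, 344]);


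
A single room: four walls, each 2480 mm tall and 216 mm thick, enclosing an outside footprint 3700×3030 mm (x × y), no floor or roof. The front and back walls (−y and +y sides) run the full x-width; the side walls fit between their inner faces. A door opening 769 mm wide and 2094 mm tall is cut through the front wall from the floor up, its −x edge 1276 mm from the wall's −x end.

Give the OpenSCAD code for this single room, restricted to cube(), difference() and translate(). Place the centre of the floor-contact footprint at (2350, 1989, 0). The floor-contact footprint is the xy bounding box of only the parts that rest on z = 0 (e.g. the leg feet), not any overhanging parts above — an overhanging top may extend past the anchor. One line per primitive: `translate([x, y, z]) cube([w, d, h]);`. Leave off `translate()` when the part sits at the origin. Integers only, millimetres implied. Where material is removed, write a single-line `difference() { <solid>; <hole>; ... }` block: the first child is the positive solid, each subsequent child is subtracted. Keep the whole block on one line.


difference() { translate([500, 474, 0]) cube([3700, 216, 2480]); translate([1776, 474, 0]) cube([769, 216, 2094]); }
translate([500, 3288, 0]) cube([3700, 216, 2480]);
translate([500, 690, 0]) cube([216, 2598, 2480]);
translate([3984, 690, 0]) cube([216, 2598, 2480]);


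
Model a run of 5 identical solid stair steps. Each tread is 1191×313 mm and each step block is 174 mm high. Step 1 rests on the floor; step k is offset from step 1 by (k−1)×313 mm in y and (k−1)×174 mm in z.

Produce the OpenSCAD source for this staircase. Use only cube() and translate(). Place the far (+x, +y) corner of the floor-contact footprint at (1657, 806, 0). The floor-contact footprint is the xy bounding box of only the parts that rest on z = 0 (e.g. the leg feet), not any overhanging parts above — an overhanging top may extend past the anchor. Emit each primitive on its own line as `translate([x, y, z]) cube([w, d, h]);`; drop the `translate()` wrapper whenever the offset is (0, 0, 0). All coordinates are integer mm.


translate([466, 493, 0]) cube([1191, 313, 174]);
translate([466, 806, 174]) cube([1191, 313, 174]);
translate([466, 1119, 348]) cube([1191, 313, 174]);
translate([466, 1432, 522]) cube([1191, 313, 174]);
translate([466, 1745, 696]) cube([1191, 313, 174]);


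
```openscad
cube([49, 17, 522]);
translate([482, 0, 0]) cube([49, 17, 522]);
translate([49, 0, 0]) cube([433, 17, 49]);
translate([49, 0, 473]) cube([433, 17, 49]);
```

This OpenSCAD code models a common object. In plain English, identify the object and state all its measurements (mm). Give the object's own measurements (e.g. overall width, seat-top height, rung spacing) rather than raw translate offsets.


A rectangular picture frame lying in the x–z plane (depth along y). The opening is 433 mm wide (x) by 424 mm tall (z), surrounded by a border 49 mm wide on all four sides. The frame is 17 mm deep and is made of two full-height vertical stiles with two horizontal rails fitted between them.


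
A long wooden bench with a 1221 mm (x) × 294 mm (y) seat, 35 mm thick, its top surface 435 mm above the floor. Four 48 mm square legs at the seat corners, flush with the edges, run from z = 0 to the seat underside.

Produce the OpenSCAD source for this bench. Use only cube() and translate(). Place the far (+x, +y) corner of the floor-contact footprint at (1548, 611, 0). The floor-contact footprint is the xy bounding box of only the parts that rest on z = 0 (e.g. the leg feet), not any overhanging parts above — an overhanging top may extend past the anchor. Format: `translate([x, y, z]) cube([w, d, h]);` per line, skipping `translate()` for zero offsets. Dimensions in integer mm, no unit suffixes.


translate([327, 317, 400]) cube([1221, 294, 35]);
translate([327, 317, 0]) cube([48, 48, 400]);
translate([327, 563, 0]) cube([48, 48, 400]);
translate([1500, 317, 0]) cube([48, 48, 400]);
translate([1500, 563, 0]) cube([48, 48, 400]);


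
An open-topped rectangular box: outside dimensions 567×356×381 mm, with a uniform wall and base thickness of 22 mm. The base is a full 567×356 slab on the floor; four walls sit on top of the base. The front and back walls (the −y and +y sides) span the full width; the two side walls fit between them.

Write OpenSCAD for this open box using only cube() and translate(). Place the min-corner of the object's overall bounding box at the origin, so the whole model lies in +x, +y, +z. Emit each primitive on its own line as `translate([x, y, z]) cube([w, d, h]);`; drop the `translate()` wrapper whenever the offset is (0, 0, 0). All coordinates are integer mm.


cube([567, 356, 22]);
translate([0, 0, 22]) cube([567, 22, 359]);
translate([0, 334, 22]) cube([567, 22, 359]);
translate([0, 22, 22]) cube([22, 312, 359]);
translate([545, 22, 22]) cube([22, 312, 359]);


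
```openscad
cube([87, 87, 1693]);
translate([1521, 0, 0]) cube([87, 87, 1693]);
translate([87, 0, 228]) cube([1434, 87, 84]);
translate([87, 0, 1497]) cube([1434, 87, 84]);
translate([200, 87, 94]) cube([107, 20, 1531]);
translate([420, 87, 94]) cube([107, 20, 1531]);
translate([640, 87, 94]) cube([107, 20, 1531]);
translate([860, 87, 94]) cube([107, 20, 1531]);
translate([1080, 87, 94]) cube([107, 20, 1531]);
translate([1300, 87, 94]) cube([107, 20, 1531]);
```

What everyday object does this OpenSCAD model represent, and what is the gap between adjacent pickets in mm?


A fence section. The picket gap is 113 mm.

Two posts, two rails, 6 pickets — a fence section. Span 1434 mm holds 6 pickets of 107 mm with 7 equal gaps: ⌊(1434 − 6·107) / 7⌋ = 113 mm.


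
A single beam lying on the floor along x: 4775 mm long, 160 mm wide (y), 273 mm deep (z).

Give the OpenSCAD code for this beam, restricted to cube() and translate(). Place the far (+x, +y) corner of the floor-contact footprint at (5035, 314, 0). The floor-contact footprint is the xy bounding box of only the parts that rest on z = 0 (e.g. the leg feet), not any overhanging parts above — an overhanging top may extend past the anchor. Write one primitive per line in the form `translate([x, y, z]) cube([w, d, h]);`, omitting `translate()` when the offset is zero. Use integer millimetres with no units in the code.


translate([260, 154, 0]) cube([4775, 160, 273]);


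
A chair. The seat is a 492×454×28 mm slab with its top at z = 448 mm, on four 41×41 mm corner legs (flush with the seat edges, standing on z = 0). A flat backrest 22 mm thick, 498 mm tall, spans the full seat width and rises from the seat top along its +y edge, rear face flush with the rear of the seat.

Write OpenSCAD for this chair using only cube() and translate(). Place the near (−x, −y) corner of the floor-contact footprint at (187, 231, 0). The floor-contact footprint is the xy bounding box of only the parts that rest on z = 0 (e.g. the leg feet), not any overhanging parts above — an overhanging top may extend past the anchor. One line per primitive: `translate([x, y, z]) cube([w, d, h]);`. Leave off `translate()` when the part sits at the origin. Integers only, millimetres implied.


// leg_h = 448 - 28 = 420
translate([187, 231, 420]) cube([492, 454, 28]);
translate([187, 231, 0]) cube([41, 41, 420]);
translate([638, 231, 0]) cube([41, 41, 420]);
translate([187, 644, 0]) cube([41, 41, 420]);
translate([638, 644, 0]) cube([41, 41, 420]);
translate([187, 663, 448]) cube([492, 22, 498]);


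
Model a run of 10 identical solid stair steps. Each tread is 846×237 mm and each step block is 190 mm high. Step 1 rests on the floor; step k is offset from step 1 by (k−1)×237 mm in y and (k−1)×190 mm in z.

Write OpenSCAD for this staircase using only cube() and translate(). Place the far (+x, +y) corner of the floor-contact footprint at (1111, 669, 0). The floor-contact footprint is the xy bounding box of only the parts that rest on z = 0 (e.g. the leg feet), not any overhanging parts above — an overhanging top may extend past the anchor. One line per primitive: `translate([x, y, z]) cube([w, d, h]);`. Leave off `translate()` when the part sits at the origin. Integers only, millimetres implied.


translate([265, 432, 0]) cube([846, 237, 190]);
translate([265, 669, 190]) cube([846, 237, 190]);
translate([265, 906, 380]) cube([846, 237, 190]);
translate([265, 1143, 570]) cube([846, 237, 190]);
translate([265, 1380, 760]) cube([846, 237, 190]);
translate([265, 1617, 950]) cube([846, 237, 190]);
translate([265, 1854, 1140]) cube([846, 237, 190]);
translate([265, 2091, 1330]) cube([846, 237, 190]);
translate([265, 2328, 1520]) cube([846, 237, 190]);
translate([265, 2565, 1710]) cube([846, 237, 190]);


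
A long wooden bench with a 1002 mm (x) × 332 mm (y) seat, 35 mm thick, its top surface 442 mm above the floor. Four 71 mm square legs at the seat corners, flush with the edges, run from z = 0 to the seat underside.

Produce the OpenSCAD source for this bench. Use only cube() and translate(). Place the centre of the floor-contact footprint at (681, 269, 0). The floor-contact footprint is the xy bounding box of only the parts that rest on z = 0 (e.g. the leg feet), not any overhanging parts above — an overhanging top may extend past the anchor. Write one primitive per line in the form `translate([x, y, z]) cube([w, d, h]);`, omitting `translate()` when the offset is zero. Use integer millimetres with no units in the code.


translate([180, 103, 407]) cube([1002, 332, 35]);
translate([180, 103, 0]) cube([71, 71, 407]);
translate([180, 364, 0]) cube([71, 71, 407]);
translate([1111, 103, 0]) cube([71, 71, 407]);
translate([1111, 364, 0]) cube([71, 71, 407]);


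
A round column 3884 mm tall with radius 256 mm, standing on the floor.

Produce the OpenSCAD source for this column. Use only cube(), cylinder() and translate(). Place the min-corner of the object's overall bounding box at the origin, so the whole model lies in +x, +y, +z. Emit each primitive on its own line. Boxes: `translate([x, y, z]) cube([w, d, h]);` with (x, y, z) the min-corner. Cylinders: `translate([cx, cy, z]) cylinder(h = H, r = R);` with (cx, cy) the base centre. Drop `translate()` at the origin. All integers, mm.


translate([256, 256, 0]) cylinder(h = 3884, r = 256);


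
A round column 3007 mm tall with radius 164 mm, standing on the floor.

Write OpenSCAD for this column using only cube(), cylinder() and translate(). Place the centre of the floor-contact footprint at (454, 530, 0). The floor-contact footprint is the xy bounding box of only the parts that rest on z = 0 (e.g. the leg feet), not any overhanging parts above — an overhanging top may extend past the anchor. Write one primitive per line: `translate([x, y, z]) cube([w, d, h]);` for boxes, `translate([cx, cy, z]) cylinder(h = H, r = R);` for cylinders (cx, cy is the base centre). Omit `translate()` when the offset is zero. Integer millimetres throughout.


translate([454, 530, 0]) cylinder(h = 3007, r = 164);


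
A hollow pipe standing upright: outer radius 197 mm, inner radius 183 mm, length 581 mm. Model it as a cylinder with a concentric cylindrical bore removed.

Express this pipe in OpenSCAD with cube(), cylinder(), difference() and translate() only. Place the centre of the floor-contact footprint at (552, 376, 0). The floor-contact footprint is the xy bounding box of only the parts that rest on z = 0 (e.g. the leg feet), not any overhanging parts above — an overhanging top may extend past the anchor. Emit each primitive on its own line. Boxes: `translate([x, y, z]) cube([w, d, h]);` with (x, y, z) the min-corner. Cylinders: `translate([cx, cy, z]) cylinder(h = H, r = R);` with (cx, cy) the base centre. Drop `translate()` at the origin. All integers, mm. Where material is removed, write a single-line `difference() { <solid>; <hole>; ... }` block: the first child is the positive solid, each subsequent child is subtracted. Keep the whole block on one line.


difference() { translate([552, 376, 0]) cylinder(h = 581, r = 197); translate([552, 376, 0]) cylinder(h = 581, r = 183); }


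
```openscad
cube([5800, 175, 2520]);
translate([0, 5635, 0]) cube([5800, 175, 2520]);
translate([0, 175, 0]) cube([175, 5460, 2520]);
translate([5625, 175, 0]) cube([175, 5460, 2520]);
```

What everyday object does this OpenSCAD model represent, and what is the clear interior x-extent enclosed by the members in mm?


A house (or room) frame. The interior width is 5450 mm.

Four 2520 mm walls enclosing a rectangle with no floor or roof — a room or house frame. Outside width is 5800 mm and wall thickness is 175 mm, so the interior width is 5800 − 2 × 175 = 5450 mm.


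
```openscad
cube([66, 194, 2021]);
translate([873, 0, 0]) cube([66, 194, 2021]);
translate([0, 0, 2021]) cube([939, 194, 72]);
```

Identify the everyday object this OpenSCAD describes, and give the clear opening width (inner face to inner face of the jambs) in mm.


A door frame. The clear opening width is 807 mm.

Two 2021 mm tall posts with a header on top — a door frame. The left jamb is 66 mm wide at x = 0; the right jamb starts at x = 873. The clear opening is 873 − 66 = 807 mm.


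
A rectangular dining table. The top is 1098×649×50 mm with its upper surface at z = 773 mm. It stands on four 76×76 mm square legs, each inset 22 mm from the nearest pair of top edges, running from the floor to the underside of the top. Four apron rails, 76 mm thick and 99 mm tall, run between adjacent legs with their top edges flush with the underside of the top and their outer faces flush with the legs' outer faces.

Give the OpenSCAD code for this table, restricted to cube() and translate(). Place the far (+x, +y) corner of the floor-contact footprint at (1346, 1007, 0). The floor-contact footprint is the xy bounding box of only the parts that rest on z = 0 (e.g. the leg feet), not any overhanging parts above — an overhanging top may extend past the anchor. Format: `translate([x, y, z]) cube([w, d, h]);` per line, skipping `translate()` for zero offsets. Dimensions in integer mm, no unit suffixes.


translate([270, 380, 723]) cube([1098, 649, 50]);
translate([292, 402, 0]) cube([76, 76, 723]);
translate([1270, 402, 0]) cube([76, 76, 723]);
translate([292, 931, 0]) cube([76, 76, 723]);
translate([1270, 931, 0]) cube([76, 76, 723]);
translate([368, 402, 624]) cube([902, 76, 99]);
translate([368, 931, 624]) cube([902, 76, 99]);
translate([292, 478, 624]) cube([76, 453, 99]);
translate([1270, 478, 624]) cube([76, 453, 99]);


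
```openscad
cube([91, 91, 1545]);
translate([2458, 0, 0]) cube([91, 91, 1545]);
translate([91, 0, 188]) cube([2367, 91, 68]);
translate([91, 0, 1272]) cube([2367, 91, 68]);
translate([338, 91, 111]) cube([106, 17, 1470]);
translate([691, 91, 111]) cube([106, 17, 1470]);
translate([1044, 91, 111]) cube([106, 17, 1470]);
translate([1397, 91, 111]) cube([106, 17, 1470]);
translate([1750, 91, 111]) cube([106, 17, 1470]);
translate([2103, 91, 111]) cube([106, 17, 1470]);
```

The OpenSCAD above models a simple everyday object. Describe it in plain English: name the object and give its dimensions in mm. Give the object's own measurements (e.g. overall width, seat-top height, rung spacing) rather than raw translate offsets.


A fence section. Two 91×91 mm posts, 1545 mm tall, stand on the floor with a clear span of 2367 mm between their inner faces. Two horizontal rails of 91×68 mm section span the gap between the posts with their undersides at z = 188 mm and z = 1272 mm, flush with the posts' −y face. 6 pickets, each 106 mm wide, 17 mm thick and 1470 mm tall, are fixed to the +y face of the rails with their bottoms at z = 111 mm, spaced across the span with a 247 mm gap after the −x post and between neighbouring pickets, with 249 mm left before the +x post.


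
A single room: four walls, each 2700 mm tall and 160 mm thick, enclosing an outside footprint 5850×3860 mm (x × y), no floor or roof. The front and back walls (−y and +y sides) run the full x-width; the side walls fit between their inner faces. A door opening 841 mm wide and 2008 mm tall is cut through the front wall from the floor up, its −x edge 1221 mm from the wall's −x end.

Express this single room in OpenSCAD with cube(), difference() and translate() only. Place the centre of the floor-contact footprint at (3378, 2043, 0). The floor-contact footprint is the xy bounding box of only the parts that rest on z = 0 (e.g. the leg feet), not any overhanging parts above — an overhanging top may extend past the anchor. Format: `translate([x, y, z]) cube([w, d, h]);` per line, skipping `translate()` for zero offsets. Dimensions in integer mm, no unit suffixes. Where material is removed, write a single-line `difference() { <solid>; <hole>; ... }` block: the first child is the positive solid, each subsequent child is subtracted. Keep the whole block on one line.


difference() { translate([453, 113, 0]) cube([5850, 160, 2700]); translate([1674, 113, 0]) cube([841, 160, 2008]); }
translate([453, 3813, 0]) cube([5850, 160, 2700]);
translate([453, 273, 0]) cube([160, 3540, 2700]);
translate([6143, 273, 0]) cube([160, 3540, 2700]);


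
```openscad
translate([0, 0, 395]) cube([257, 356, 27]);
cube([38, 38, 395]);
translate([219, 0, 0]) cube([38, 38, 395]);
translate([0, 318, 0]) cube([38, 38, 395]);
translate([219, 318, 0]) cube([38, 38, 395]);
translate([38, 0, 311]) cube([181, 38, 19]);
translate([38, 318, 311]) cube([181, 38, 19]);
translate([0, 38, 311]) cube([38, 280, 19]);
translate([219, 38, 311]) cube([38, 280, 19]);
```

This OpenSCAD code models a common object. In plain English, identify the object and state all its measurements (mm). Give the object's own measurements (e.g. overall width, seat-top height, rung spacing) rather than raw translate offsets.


A four-legged stool. The seat is a 257×356×27 mm slab whose top surface is at z = 422 mm; four square legs, each 38×38 mm in cross-section, run from the floor (z = 0) to the underside of the seat, each flush with a corner of the seat. Four stretchers, 38 mm wide and 19 mm tall, connect adjacent legs with their undersides at z = 311 mm, each running between the inner faces of the legs it joins and aligned with the legs' outer faces on the other axis.


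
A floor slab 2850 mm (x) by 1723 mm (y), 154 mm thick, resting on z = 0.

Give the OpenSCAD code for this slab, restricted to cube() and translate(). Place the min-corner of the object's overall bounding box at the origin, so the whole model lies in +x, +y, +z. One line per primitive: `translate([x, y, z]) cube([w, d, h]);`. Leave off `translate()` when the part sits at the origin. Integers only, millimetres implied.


cube([2850, 1723, 154]);


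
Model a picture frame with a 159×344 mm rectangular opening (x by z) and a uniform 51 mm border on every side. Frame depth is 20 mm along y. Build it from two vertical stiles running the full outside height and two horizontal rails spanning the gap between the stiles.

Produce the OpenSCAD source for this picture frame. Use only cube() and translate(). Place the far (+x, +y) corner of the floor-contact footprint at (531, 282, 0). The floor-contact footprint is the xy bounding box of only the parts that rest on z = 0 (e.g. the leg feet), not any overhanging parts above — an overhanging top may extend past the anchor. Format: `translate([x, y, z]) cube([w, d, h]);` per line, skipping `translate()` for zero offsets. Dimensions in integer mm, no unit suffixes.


translate([270, 262, 0]) cube([51, 20, 446]);
translate([480, 262, 0]) cube([51, 20, 446]);
translate([321, 262, 0]) cube([159, 20, 51]);
translate([321, 262, 395]) cube([159, 20, 51]);


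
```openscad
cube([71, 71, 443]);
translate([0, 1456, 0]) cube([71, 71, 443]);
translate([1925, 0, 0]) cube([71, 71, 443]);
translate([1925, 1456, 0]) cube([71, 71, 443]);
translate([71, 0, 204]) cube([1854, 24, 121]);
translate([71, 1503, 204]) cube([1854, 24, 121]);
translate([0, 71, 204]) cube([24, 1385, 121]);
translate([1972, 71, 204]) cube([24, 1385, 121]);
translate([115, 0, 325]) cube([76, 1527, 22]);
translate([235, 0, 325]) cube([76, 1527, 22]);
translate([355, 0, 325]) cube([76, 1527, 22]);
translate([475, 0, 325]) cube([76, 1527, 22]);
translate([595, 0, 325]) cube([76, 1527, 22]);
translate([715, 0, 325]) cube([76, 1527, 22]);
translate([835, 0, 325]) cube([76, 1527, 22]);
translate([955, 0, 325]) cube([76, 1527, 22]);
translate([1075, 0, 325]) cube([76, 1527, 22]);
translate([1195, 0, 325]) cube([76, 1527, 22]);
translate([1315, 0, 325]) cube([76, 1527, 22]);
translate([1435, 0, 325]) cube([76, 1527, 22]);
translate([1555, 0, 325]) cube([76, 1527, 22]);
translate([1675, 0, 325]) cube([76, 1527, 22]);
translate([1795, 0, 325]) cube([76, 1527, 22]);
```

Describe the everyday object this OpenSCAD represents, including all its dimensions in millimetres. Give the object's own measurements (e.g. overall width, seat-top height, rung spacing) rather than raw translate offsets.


A bed frame 1996 mm long (x) by 1527 mm wide (y). Four 71×71 mm corner posts, 443 mm tall, at the corners of the footprint. Four rails of 24 mm thickness and 121 mm height run between adjacent posts with their undersides at z = 204 mm, their outer faces flush with the outside of the frame (the two x-running rails run between the posts' inner faces; the two y-running rails run between the posts' inner faces). 15 slats, each 76 mm wide (x) and 22 mm thick, lie across the top of the two x-running rails, running the full 1527 mm width of the frame in y; along x they sit between the end posts with a 44 mm gap after the −x posts and between neighbouring slats, leaving 54 mm before the +x posts.


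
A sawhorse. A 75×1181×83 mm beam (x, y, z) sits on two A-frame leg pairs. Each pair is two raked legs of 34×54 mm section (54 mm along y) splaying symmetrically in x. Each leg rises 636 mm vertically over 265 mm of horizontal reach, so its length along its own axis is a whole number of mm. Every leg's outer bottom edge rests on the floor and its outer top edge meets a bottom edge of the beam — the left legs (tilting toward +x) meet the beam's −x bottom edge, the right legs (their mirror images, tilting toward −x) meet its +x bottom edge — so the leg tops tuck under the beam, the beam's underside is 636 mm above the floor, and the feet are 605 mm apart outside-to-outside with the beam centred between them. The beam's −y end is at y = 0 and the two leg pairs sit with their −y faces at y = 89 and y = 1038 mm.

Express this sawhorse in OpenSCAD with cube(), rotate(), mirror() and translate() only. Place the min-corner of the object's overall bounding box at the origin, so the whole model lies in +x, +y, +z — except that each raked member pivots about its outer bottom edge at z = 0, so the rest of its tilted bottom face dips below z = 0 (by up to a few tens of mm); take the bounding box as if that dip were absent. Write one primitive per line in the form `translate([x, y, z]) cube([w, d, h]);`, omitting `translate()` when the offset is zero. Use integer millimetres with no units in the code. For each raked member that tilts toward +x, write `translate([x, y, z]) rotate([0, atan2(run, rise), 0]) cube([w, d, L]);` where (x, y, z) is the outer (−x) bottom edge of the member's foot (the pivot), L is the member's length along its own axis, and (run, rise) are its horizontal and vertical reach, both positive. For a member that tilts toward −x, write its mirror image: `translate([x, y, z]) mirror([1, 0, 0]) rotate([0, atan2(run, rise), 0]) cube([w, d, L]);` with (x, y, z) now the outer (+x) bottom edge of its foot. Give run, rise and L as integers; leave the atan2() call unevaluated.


translate([265, 0, 636]) cube([75, 1181, 83]);
translate([0, 89, 0]) rotate([0, atan2(265, 636), 0]) cube([34, 54, 689]);
translate([605, 89, 0]) mirror([1, 0, 0]) rotate([0, atan2(265, 636), 0]) cube([34, 54, 689]);
translate([0, 1038, 0]) rotate([0, atan2(265, 636), 0]) cube([34, 54, 689]);
translate([605, 1038, 0]) mirror([1, 0, 0]) rotate([0, atan2(265, 636), 0]) cube([34, 54, 689]);


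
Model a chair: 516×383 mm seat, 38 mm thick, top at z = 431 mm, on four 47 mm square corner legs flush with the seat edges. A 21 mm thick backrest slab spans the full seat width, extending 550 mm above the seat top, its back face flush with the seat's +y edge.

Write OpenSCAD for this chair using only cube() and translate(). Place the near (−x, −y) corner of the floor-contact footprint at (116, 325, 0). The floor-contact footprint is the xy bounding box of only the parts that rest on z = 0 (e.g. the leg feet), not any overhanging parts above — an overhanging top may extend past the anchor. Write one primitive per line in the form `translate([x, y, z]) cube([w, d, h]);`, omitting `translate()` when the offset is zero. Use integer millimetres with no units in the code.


translate([116, 325, 393]) cube([516, 383, 38]);
translate([116, 325, 0]) cube([47, 47, 393]);
translate([585, 325, 0]) cube([47, 47, 393]);
translate([116, 661, 0]) cube([47, 47, 393]);
translate([585, 661, 0]) cube([47, 47, 393]);
translate([116, 687, 431]) cube([516, 21, 550]);


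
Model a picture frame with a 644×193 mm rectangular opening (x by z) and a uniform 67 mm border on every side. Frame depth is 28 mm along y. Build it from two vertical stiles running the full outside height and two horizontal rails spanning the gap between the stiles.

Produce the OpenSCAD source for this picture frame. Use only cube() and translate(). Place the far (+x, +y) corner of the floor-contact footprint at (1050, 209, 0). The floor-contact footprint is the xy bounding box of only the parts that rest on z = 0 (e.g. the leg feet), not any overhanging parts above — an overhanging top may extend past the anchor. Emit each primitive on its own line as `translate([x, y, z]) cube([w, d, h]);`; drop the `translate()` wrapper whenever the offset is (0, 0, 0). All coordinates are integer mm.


translate([272, 181, 0]) cube([67, 28, 327]);
translate([983, 181, 0]) cube([67, 28, 327]);
translate([339, 181, 0]) cube([644, 28, 67]);
translate([339, 181, 260]) cube([644, 28, 67]);
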